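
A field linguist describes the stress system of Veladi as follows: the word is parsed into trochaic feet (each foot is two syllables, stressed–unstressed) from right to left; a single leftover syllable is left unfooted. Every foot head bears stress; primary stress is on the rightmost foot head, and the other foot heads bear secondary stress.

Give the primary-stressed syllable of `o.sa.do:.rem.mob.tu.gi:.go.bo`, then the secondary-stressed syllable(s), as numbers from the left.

primary 8, secondary 2, 4, 6

Parse right to left into trochaic (ˈσσ) feet: o (ˈsa.do:) (ˈrem.mob) (ˈtu.gi:) (ˈgo.bo). Syllable 1 is left unfooted.
Foot heads (stressed positions): 2, 4, 6, 8.
End Rule Rightmost: primary stress on the rightmost head = syllable 8.
Secondary stress on 2, 4, 6: o.ˌsa.do:.ˌrem.mob.ˌtu.gi:.ˈgo.bo.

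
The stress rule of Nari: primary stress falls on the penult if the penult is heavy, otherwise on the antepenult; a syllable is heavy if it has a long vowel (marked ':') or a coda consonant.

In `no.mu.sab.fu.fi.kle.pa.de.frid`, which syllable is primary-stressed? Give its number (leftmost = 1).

Weights: 7 pa L, 8 de L, 9 frid H.
The penult (syllable 8, de) is light, so stress falls on the antepenult (syllable 7, pa).
Primary stress: syllable 7 → no.mu.sab.fu.fi.kle.ˈpa.de.frid.

7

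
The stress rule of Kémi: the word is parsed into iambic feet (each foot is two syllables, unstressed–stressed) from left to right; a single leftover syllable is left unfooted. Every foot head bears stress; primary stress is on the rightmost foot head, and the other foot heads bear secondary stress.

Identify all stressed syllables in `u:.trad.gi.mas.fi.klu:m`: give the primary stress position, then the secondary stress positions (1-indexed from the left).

primary 6, secondary 2, 4

Parse left to right into iambic (σˈσ) feet: (u:.ˈtrad) (gi.ˈmas) (fi.ˈklu:m).
Foot heads (stressed positions): 2, 4, 6.
End Rule Rightmost: primary stress on the rightmost head = syllable 6.
Secondary stress on 2, 4: u:.ˌtrad.gi.ˌmas.fi.ˈklu:m.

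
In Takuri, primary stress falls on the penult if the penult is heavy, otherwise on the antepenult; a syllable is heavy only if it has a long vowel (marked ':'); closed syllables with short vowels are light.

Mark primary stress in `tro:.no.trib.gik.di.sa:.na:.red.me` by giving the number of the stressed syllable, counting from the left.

Weights: 7 na: H, 8 red L, 9 me L.
The penult (syllable 8, red) is light, so stress falls on the antepenult (syllable 7, na:).
Primary stress: syllable 7 → tro:.no.trib.gik.di.sa:.ˈna:.red.me.

7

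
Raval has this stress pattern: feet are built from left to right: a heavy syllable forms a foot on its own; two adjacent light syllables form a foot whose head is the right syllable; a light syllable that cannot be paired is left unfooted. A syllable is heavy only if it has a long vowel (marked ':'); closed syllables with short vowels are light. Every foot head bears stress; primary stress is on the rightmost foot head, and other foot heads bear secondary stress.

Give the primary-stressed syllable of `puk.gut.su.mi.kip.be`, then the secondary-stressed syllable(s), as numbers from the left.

primary 6, secondary 2, 4

Weights: 1 puk L, 2 gut L, 3 su L, 4 mi L, 5 kip L, 6 be L.
Parse left to right (heavy = foot alone; LL = one foot; stranded L unfooted): (puk.ˈgut) (su.ˈmi) (kip.ˈbe).
Foot heads: 2, 4, 6.
Primary stress on the rightmost head = syllable 6.
Secondary stress on 2, 4: puk.ˌgut.su.ˌmi.kip.ˈbe.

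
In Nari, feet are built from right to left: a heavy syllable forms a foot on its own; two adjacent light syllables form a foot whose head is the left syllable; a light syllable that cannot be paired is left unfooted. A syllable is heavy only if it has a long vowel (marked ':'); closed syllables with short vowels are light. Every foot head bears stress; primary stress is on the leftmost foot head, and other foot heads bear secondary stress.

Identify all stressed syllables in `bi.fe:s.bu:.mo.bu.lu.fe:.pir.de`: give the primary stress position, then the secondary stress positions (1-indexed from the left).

primary 2, secondary 3, 5, 7, 8

Weights: 1 bi L, 2 fe:s H, 3 bu: H, 4 mo L, 5 bu L, 6 lu L, 7 fe: H, 8 pir L, 9 de L.
Parse right to left (heavy = foot alone; LL = one foot; stranded L unfooted): bi (ˈfe:s) (ˈbu:) mo (ˈbu.lu) (ˈfe:) (ˈpir.de).
Foot heads: 2, 3, 5, 7, 8.
Primary stress on the leftmost head = syllable 2.
Secondary stress on 3, 5, 7, 8: bi.ˈfe:s.ˌbu:.mo.ˌbu.lu.ˌfe:.ˌpir.de.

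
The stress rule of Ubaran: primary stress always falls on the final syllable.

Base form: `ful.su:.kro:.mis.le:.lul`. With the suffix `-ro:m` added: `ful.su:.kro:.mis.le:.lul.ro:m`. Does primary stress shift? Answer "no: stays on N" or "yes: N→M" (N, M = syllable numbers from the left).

yes: 6→7

Base `ful.su:.kro:.mis.le:.lul` (6 syllables):
  The word has 6 syllables; the final syllable is syllable 6 (lul).
  → primary stress on syllable 6.
Suffixed `ful.su:.kro:.mis.le:.lul.ro:m` (7 syllables):
  The word has 7 syllables; the final syllable is syllable 7 (ro:m).
  → primary stress on syllable 7.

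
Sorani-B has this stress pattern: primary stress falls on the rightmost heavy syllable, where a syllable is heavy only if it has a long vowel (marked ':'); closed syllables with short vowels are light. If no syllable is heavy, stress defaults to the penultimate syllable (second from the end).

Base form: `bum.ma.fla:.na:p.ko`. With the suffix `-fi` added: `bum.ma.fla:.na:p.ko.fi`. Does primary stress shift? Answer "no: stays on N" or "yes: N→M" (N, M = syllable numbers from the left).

no: stays on 4

Base `bum.ma.fla:.na:p.ko` (5 syllables):
  Weights: 1 bum L, 2 ma L, 3 fla: H, 4 na:p H, 5 ko L.
  Heavy syllables in the domain: 3, 4. The rightmost is syllable 4 (na:p).
  → primary stress on syllable 4.
Suffixed `bum.ma.fla:.na:p.ko.fi` (6 syllables):
  Weights: 1 bum L, 2 ma L, 3 fla: H, 4 na:p H, 5 ko L, 6 fi L.
  Heavy syllables in the domain: 3, 4. The rightmost is syllable 4 (na:p).
  → primary stress on syllable 4.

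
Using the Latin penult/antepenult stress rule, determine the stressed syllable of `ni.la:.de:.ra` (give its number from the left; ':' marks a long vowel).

Classical Latin: stress the penult if heavy (long vowel or closed), else the antepenult.
Weights: 2 la: H, 3 de: H, 4 ra L.
The penult (syllable 3, de:) is heavy, so it takes stress.
Stress on syllable 3: ni.la:.ˈde:.ra.

3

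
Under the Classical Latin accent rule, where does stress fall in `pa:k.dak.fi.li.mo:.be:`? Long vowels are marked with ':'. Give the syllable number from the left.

5

Classical Latin: stress the penult if heavy (long vowel or closed), else the antepenult.
Weights: 4 li L, 5 mo: H, 6 be: H.
The penult (syllable 5, mo:) is heavy, so it takes stress.
Stress on syllable 5: pa:k.dak.fi.li.ˈmo:.be:.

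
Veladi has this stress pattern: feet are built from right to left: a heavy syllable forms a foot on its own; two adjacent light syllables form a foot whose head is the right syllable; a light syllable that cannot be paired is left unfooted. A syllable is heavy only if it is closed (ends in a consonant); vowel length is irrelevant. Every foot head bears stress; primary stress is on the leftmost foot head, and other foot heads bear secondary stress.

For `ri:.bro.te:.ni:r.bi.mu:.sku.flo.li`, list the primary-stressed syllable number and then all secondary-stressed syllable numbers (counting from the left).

Weights: 1 ri: L, 2 bro L, 3 te: L, 4 ni:r H, 5 bi L, 6 mu: L, 7 sku L, 8 flo L, 9 li L.
Parse right to left (heavy = foot alone; LL = one foot; stranded L unfooted): ri: (bro.ˈte:) (ˈni:r) bi (mu:.ˈsku) (flo.ˈli).
Foot heads: 3, 4, 7, 9.
Primary stress on the leftmost head = syllable 3.
Secondary stress on 4, 7, 9: ri:.bro.ˈte:.ˌni:r.bi.mu:.ˌsku.flo.ˌli.

primary 3, secondary 4, 7, 9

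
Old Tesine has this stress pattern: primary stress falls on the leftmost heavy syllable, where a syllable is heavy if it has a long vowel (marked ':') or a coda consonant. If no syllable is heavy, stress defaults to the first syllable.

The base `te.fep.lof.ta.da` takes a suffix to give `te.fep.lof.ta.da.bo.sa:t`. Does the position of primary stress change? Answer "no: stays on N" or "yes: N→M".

Base `te.fep.lof.ta.da` (5 syllables):
  Weights: 1 te L, 2 fep H, 3 lof H, 4 ta L, 5 da L.
  Heavy syllables in the domain: 2, 3. The leftmost is syllable 2 (fep).
  → primary stress on syllable 2.
Suffixed `te.fep.lof.ta.da.bo.sa:t` (7 syllables):
  Weights: 1 te L, 2 fep H, 3 lof H, 4 ta L, 5 da L, 6 bo L, 7 sa:t H.
  Heavy syllables in the domain: 2, 3, 7. The leftmost is syllable 2 (fep).
  → primary stress on syllable 2.

no: stays on 2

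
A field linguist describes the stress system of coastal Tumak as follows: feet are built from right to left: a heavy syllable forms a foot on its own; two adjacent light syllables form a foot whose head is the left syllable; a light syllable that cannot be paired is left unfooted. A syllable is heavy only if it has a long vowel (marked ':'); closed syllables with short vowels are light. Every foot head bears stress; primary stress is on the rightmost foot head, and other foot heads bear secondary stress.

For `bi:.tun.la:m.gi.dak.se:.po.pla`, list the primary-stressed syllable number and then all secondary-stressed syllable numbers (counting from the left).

Weights: 1 bi: H, 2 tun L, 3 la:m H, 4 gi L, 5 dak L, 6 se: H, 7 po L, 8 pla L.
Parse right to left (heavy = foot alone; LL = one foot; stranded L unfooted): (ˈbi:) tun (ˈla:m) (ˈgi.dak) (ˈse:) (ˈpo.pla).
Foot heads: 1, 3, 4, 6, 7.
Primary stress on the rightmost head = syllable 7.
Secondary stress on 1, 3, 4, 6: ˌbi:.tun.ˌla:m.ˌgi.dak.ˌse:.ˈpo.pla.

primary 7, secondary 1, 3, 4, 6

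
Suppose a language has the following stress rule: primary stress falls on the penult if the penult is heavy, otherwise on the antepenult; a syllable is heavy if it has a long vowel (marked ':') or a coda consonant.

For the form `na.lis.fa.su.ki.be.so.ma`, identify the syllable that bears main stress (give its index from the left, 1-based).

Weights: 6 be L, 7 so L, 8 ma L.
The penult (syllable 7, so) is light, so stress falls on the antepenult (syllable 6, be).
Primary stress: syllable 6 → na.lis.fa.su.ki.ˈbe.so.ma.

6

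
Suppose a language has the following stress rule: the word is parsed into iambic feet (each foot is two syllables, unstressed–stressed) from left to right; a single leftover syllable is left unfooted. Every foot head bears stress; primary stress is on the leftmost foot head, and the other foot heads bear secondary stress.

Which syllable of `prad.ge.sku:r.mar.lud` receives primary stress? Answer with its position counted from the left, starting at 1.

Parse left to right into iambic (σˈσ) feet: (prad.ˈge) (sku:r.ˈmar) lud. Syllable 5 is left unfooted.
Foot heads (stressed positions): 2, 4.
End Rule Leftmost: primary stress on the leftmost head = syllable 2.
Primary stress: syllable 2 → prad.ˈge.sku:r.mar.lud.

2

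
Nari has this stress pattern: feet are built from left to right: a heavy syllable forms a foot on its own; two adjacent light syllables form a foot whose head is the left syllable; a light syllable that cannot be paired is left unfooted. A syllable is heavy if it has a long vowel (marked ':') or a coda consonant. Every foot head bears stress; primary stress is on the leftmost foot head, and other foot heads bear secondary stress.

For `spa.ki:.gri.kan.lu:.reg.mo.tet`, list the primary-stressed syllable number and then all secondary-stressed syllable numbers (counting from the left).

primary 2, secondary 4, 5, 6, 8

Weights: 1 spa L, 2 ki: H, 3 gri L, 4 kan H, 5 lu: H, 6 reg H, 7 mo L, 8 tet H.
Parse left to right (heavy = foot alone; LL = one foot; stranded L unfooted): spa (ˈki:) gri (ˈkan) (ˈlu:) (ˈreg) mo (ˈtet).
Foot heads: 2, 4, 5, 6, 8.
Primary stress on the leftmost head = syllable 2.
Secondary stress on 4, 5, 6, 8: spa.ˈki:.gri.ˌkan.ˌlu:.ˌreg.mo.ˌtet.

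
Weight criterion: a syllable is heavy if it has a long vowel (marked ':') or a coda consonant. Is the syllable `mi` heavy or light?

light

`mi`: short vowel, open (no coda). Short vowel, open → light.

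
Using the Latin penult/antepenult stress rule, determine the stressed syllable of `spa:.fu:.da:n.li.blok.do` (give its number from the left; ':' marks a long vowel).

5

Classical Latin: stress the penult if heavy (long vowel or closed), else the antepenult.
Weights: 4 li L, 5 blok H, 6 do L.
The penult (syllable 5, blok) is heavy, so it takes stress.
Stress on syllable 5: spa:.fu:.da:n.li.ˈblok.do.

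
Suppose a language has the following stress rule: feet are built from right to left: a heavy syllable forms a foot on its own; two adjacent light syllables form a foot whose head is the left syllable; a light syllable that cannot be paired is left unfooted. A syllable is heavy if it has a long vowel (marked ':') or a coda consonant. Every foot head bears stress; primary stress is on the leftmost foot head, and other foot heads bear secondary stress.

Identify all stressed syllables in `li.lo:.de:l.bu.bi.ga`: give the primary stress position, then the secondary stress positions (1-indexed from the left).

Weights: 1 li L, 2 lo: H, 3 de:l H, 4 bu L, 5 bi L, 6 ga L.
Parse right to left (heavy = foot alone; LL = one foot; stranded L unfooted): li (ˈlo:) (ˈde:l) bu (ˈbi.ga).
Foot heads: 2, 3, 5.
Primary stress on the leftmost head = syllable 2.
Secondary stress on 3, 5: li.ˈlo:.ˌde:l.bu.ˌbi.ga.

primary 2, secondary 3, 5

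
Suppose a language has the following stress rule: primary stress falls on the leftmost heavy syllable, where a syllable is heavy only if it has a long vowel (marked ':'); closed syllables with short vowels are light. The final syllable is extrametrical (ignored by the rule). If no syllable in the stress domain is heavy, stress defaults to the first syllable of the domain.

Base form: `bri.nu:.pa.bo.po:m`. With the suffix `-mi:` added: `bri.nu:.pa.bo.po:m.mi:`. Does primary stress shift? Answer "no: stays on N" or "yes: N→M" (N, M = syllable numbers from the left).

no: stays on 2

Base `bri.nu:.pa.bo.po:m` (5 syllables):
  The final syllable (5, po:m) is extrametrical; the stress domain is syllables 1–4.
  Weights: 1 bri L, 2 nu: H, 3 pa L, 4 bo L.
  Heavy syllables in the domain: 2. The leftmost is syllable 2 (nu:).
  → primary stress on syllable 2.
Suffixed `bri.nu:.pa.bo.po:m.mi:` (6 syllables):
  The final syllable (6, mi:) is extrametrical; the stress domain is syllables 1–5.
  Weights: 1 bri L, 2 nu: H, 3 pa L, 4 bo L, 5 po:m H.
  Heavy syllables in the domain: 2, 5. The leftmost is syllable 2 (nu:).
  → primary stress on syllable 2.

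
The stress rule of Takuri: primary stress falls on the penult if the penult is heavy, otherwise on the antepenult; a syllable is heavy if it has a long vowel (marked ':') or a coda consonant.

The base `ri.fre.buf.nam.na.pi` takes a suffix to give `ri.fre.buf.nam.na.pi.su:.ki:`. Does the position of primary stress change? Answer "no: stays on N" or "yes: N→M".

yes: 4→7

Base `ri.fre.buf.nam.na.pi` (6 syllables):
  Weights: 4 nam H, 5 na L, 6 pi L.
  The penult (syllable 5, na) is light, so stress falls on the antepenult (syllable 4, nam).
  → primary stress on syllable 4.
Suffixed `ri.fre.buf.nam.na.pi.su:.ki:` (8 syllables):
  Weights: 6 pi L, 7 su: H, 8 ki: H.
  The penult (syllable 7, su:) is heavy, so it takes stress.
  → primary stress on syllable 7.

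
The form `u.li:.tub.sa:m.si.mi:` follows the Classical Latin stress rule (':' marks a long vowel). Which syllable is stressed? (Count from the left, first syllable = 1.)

4

Classical Latin: stress the penult if heavy (long vowel or closed), else the antepenult.
Weights: 4 sa:m H, 5 si L, 6 mi: H.
The penult (syllable 5, si) is light, so stress falls on the antepenult (syllable 4, sa:m).
Stress on syllable 4: u.li:.tub.ˈsa:m.si.mi:.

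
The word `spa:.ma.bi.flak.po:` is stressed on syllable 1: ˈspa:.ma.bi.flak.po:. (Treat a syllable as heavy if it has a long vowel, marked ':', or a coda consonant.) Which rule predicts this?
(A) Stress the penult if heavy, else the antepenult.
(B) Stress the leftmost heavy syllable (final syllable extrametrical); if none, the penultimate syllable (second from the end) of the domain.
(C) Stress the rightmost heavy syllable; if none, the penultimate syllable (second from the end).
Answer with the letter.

Rule A → syllable 4 (observed: 1).
Rule B → syllable 1 ✓.
Rule C → syllable 5 (observed: 1).

B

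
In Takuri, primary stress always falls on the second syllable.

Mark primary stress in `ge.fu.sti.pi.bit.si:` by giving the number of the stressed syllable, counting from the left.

2

The word has 6 syllables; the second syllable is syllable 2 (fu).
Primary stress: syllable 2 → ge.ˈfu.sti.pi.bit.si:.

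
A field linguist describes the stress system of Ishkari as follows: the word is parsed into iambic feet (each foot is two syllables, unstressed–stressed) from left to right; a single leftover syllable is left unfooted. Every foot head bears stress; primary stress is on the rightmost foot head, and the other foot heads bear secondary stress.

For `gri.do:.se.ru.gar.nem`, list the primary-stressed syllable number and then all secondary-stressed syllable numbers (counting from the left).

primary 6, secondary 2, 4

Parse left to right into iambic (σˈσ) feet: (gri.ˈdo:) (se.ˈru) (gar.ˈnem).
Foot heads (stressed positions): 2, 4, 6.
End Rule Rightmost: primary stress on the rightmost head = syllable 6.
Secondary stress on 2, 4: gri.ˌdo:.se.ˌru.gar.ˈnem.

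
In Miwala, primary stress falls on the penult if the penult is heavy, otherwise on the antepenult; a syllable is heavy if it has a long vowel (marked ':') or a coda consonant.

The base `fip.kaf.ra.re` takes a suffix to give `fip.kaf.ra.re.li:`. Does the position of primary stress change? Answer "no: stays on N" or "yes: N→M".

Base `fip.kaf.ra.re` (4 syllables):
  Weights: 2 kaf H, 3 ra L, 4 re L.
  The penult (syllable 3, ra) is light, so stress falls on the antepenult (syllable 2, kaf).
  → primary stress on syllable 2.
Suffixed `fip.kaf.ra.re.li:` (5 syllables):
  Weights: 3 ra L, 4 re L, 5 li: H.
  The penult (syllable 4, re) is light, so stress falls on the antepenult (syllable 3, ra).
  → primary stress on syllable 3.

yes: 2→3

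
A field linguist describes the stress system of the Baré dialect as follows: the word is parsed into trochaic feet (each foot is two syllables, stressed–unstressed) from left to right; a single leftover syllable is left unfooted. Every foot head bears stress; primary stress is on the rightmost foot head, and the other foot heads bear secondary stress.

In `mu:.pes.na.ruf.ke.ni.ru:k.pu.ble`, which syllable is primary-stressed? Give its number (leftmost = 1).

Parse left to right into trochaic (ˈσσ) feet: (ˈmu:.pes) (ˈna.ruf) (ˈke.ni) (ˈru:k.pu) ble. Syllable 9 is left unfooted.
Foot heads (stressed positions): 1, 3, 5, 7.
End Rule Rightmost: primary stress on the rightmost head = syllable 7.
Primary stress: syllable 7 → mu:.pes.na.ruf.ke.ni.ˈru:k.pu.ble.

7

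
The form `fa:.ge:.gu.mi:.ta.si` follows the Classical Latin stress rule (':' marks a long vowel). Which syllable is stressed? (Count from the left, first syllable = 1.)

Classical Latin: stress the penult if heavy (long vowel or closed), else the antepenult.
Weights: 4 mi: H, 5 ta L, 6 si L.
The penult (syllable 5, ta) is light, so stress falls on the antepenult (syllable 4, mi:).
Stress on syllable 4: fa:.ge:.gu.ˈmi:.ta.si.

4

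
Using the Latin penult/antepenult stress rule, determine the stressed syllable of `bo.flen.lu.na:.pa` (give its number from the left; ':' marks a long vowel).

4

Classical Latin: stress the penult if heavy (long vowel or closed), else the antepenult.
Weights: 3 lu L, 4 na: H, 5 pa L.
The penult (syllable 4, na:) is heavy, so it takes stress.
Stress on syllable 4: bo.flen.lu.ˈna:.pa.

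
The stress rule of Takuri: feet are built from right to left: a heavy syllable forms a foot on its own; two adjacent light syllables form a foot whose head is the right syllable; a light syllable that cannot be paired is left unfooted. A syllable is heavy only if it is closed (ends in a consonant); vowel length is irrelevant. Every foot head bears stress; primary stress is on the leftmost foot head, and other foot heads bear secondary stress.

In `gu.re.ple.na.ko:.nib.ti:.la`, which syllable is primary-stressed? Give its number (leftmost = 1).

Weights: 1 gu L, 2 re L, 3 ple L, 4 na L, 5 ko: L, 6 nib H, 7 ti: L, 8 la L.
Parse right to left (heavy = foot alone; LL = one foot; stranded L unfooted): gu (re.ˈple) (na.ˈko:) (ˈnib) (ti:.ˈla).
Foot heads: 3, 5, 6, 8.
Primary stress on the leftmost head = syllable 3.
Primary stress: syllable 3 → gu.re.ˈple.na.ko:.nib.ti:.la.

3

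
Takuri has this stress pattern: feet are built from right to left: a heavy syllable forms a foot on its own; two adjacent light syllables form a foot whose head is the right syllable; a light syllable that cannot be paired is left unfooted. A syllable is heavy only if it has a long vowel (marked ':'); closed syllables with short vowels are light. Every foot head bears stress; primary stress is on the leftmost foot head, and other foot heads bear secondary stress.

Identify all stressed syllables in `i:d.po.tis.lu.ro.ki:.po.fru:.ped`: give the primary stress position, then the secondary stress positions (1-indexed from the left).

primary 1, secondary 3, 5, 6, 8

Weights: 1 i:d H, 2 po L, 3 tis L, 4 lu L, 5 ro L, 6 ki: H, 7 po L, 8 fru: H, 9 ped L.
Parse right to left (heavy = foot alone; LL = one foot; stranded L unfooted): (ˈi:d) (po.ˈtis) (lu.ˈro) (ˈki:) po (ˈfru:) ped.
Foot heads: 1, 3, 5, 6, 8.
Primary stress on the leftmost head = syllable 1.
Secondary stress on 3, 5, 6, 8: ˈi:d.po.ˌtis.lu.ˌro.ˌki:.po.ˌfru:.ped.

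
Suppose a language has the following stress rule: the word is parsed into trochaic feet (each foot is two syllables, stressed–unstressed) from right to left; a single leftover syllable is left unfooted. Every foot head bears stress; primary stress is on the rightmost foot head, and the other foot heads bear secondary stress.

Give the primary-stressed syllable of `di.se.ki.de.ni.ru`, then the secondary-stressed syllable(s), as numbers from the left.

Parse right to left into trochaic (ˈσσ) feet: (ˈdi.se) (ˈki.de) (ˈni.ru).
Foot heads (stressed positions): 1, 3, 5.
End Rule Rightmost: primary stress on the rightmost head = syllable 5.
Secondary stress on 1, 3: ˌdi.se.ˌki.de.ˈni.ru.

primary 5, secondary 1, 3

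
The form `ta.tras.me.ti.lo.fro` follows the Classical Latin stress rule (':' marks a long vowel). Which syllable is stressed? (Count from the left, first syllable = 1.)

Classical Latin: stress the penult if heavy (long vowel or closed), else the antepenult.
Weights: 4 ti L, 5 lo L, 6 fro L.
The penult (syllable 5, lo) is light, so stress falls on the antepenult (syllable 4, ti).
Stress on syllable 4: ta.tras.me.ˈti.lo.fro.

4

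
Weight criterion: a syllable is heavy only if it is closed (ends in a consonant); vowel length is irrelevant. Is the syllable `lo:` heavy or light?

`lo:`: long vowel, open (no coda). Open (no coda) → light.

light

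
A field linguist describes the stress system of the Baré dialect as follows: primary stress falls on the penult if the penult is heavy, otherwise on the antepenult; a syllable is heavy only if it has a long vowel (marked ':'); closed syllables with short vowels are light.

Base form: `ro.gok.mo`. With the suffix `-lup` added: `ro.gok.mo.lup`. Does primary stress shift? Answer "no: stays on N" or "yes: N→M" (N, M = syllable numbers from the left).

yes: 1→2

Base `ro.gok.mo` (3 syllables):
  Weights: 1 ro L, 2 gok L, 3 mo L.
  The penult (syllable 2, gok) is light, so stress falls on the antepenult (syllable 1, ro).
  → primary stress on syllable 1.
Suffixed `ro.gok.mo.lup` (4 syllables):
  Weights: 2 gok L, 3 mo L, 4 lup L.
  The penult (syllable 3, mo) is light, so stress falls on the antepenult (syllable 2, gok).
  → primary stress on syllable 2.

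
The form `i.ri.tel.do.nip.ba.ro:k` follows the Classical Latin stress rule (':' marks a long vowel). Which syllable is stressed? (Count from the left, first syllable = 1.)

5

Classical Latin: stress the penult if heavy (long vowel or closed), else the antepenult.
Weights: 5 nip H, 6 ba L, 7 ro:k H.
The penult (syllable 6, ba) is light, so stress falls on the antepenult (syllable 5, nip).
Stress on syllable 5: i.ri.tel.do.ˈnip.ba.ro:k.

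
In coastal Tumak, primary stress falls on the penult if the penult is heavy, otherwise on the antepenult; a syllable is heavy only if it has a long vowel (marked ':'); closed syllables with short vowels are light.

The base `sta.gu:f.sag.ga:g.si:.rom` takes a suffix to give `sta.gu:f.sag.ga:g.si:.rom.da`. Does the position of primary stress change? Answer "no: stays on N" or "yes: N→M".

no: stays on 5

Base `sta.gu:f.sag.ga:g.si:.rom` (6 syllables):
  Weights: 4 ga:g H, 5 si: H, 6 rom L.
  The penult (syllable 5, si:) is heavy, so it takes stress.
  → primary stress on syllable 5.
Suffixed `sta.gu:f.sag.ga:g.si:.rom.da` (7 syllables):
  Weights: 5 si: H, 6 rom L, 7 da L.
  The penult (syllable 6, rom) is light, so stress falls on the antepenult (syllable 5, si:).
  → primary stress on syllable 5.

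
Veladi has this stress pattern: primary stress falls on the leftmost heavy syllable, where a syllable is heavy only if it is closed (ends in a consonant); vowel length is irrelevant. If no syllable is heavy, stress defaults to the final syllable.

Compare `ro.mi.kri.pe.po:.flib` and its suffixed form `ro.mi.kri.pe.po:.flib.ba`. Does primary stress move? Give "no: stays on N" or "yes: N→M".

no: stays on 6

Base `ro.mi.kri.pe.po:.flib` (6 syllables):
  Weights: 1 ro L, 2 mi L, 3 kri L, 4 pe L, 5 po: L, 6 flib H.
  Heavy syllables in the domain: 6. The leftmost is syllable 6 (flib).
  → primary stress on syllable 6.
Suffixed `ro.mi.kri.pe.po:.flib.ba` (7 syllables):
  Weights: 1 ro L, 2 mi L, 3 kri L, 4 pe L, 5 po: L, 6 flib H, 7 ba L.
  Heavy syllables in the domain: 6. The leftmost is syllable 6 (flib).
  → primary stress on syllable 6.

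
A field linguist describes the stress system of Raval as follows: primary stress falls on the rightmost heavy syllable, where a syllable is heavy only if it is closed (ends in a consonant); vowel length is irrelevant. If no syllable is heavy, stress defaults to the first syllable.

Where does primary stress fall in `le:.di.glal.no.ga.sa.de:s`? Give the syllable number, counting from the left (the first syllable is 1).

7

Weights: 1 le: L, 2 di L, 3 glal H, 4 no L, 5 ga L, 6 sa L, 7 de:s H.
Heavy syllables in the domain: 3, 7. The rightmost is syllable 7 (de:s).
Primary stress: syllable 7 → le:.di.glal.no.ga.sa.ˈde:s.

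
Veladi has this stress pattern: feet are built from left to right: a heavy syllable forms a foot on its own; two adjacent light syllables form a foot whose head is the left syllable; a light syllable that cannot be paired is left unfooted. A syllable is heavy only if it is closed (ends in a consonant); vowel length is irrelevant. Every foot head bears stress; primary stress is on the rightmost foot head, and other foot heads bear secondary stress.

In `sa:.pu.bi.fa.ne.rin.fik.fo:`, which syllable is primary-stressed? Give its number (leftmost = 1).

Weights: 1 sa: L, 2 pu L, 3 bi L, 4 fa L, 5 ne L, 6 rin H, 7 fik H, 8 fo: L.
Parse left to right (heavy = foot alone; LL = one foot; stranded L unfooted): (ˈsa:.pu) (ˈbi.fa) ne (ˈrin) (ˈfik) fo:.
Foot heads: 1, 3, 6, 7.
Primary stress on the rightmost head = syllable 7.
Primary stress: syllable 7 → sa:.pu.bi.fa.ne.rin.ˈfik.fo:.

7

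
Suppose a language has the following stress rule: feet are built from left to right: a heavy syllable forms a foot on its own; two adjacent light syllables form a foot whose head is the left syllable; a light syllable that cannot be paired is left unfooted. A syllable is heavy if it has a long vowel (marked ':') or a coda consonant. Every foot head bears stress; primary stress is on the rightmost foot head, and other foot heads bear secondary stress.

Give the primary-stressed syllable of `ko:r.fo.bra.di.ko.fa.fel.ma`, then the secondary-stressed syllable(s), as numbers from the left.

primary 7, secondary 1, 2, 4

Weights: 1 ko:r H, 2 fo L, 3 bra L, 4 di L, 5 ko L, 6 fa L, 7 fel H, 8 ma L.
Parse left to right (heavy = foot alone; LL = one foot; stranded L unfooted): (ˈko:r) (ˈfo.bra) (ˈdi.ko) fa (ˈfel) ma.
Foot heads: 1, 2, 4, 7.
Primary stress on the rightmost head = syllable 7.
Secondary stress on 1, 2, 4: ˌko:r.ˌfo.bra.ˌdi.ko.fa.ˈfel.ma.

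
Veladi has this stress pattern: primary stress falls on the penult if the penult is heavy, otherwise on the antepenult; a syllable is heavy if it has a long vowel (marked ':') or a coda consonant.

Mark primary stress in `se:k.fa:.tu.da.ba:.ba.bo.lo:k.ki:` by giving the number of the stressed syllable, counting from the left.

8

Weights: 7 bo L, 8 lo:k H, 9 ki: H.
The penult (syllable 8, lo:k) is heavy, so it takes stress.
Primary stress: syllable 8 → se:k.fa:.tu.da.ba:.ba.bo.ˈlo:k.ki:.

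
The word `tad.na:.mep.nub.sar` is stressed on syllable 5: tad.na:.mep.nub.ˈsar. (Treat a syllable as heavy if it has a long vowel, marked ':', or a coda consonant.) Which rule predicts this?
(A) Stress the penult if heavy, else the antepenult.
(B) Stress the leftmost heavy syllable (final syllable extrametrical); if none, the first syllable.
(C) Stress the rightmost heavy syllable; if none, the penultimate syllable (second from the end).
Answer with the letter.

Rule A → syllable 4 (observed: 5).
Rule B → syllable 1 (observed: 5).
Rule C → syllable 5 ✓.

C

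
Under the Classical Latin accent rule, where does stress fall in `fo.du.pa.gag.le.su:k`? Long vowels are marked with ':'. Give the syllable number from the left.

Classical Latin: stress the penult if heavy (long vowel or closed), else the antepenult.
Weights: 4 gag H, 5 le L, 6 su:k H.
The penult (syllable 5, le) is light, so stress falls on the antepenult (syllable 4, gag).
Stress on syllable 4: fo.du.pa.ˈgag.le.su:k.

4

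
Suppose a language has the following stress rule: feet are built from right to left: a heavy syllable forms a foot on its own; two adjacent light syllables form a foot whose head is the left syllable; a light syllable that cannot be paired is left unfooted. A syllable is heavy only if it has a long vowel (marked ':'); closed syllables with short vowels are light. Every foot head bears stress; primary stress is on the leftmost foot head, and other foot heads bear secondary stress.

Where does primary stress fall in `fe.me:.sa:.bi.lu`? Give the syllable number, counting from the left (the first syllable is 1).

2

Weights: 1 fe L, 2 me: H, 3 sa: H, 4 bi L, 5 lu L.
Parse right to left (heavy = foot alone; LL = one foot; stranded L unfooted): fe (ˈme:) (ˈsa:) (ˈbi.lu).
Foot heads: 2, 3, 4.
Primary stress on the leftmost head = syllable 2.
Primary stress: syllable 2 → fe.ˈme:.sa:.bi.lu.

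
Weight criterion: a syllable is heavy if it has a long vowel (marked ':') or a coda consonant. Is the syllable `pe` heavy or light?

light

`pe`: short vowel, open (no coda). Short vowel, open → light.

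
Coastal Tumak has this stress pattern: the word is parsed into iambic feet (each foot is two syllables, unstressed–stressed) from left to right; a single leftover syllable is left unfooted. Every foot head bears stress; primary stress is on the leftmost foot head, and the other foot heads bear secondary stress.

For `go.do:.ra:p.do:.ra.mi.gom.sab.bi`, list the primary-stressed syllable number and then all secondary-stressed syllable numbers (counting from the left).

Parse left to right into iambic (σˈσ) feet: (go.ˈdo:) (ra:p.ˈdo:) (ra.ˈmi) (gom.ˈsab) bi. Syllable 9 is left unfooted.
Foot heads (stressed positions): 2, 4, 6, 8.
End Rule Leftmost: primary stress on the leftmost head = syllable 2.
Secondary stress on 4, 6, 8: go.ˈdo:.ra:p.ˌdo:.ra.ˌmi.gom.ˌsab.bi.

primary 2, secondary 4, 6, 8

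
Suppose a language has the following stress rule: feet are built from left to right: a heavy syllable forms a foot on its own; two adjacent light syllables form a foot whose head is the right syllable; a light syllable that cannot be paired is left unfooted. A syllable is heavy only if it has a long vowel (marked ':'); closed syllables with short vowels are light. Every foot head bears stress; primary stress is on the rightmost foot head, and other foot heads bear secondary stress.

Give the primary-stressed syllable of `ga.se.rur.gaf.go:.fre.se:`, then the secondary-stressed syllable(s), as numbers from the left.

primary 7, secondary 2, 4, 5

Weights: 1 ga L, 2 se L, 3 rur L, 4 gaf L, 5 go: H, 6 fre L, 7 se: H.
Parse left to right (heavy = foot alone; LL = one foot; stranded L unfooted): (ga.ˈse) (rur.ˈgaf) (ˈgo:) fre (ˈse:).
Foot heads: 2, 4, 5, 7.
Primary stress on the rightmost head = syllable 7.
Secondary stress on 2, 4, 5: ga.ˌse.rur.ˌgaf.ˌgo:.fre.ˈse:.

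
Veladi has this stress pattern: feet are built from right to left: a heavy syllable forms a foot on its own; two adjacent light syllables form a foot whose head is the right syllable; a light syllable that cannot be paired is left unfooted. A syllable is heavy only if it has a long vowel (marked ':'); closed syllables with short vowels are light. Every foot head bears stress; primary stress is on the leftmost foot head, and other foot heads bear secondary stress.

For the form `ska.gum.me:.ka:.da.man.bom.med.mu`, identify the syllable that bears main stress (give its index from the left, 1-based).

2

Weights: 1 ska L, 2 gum L, 3 me: H, 4 ka: H, 5 da L, 6 man L, 7 bom L, 8 med L, 9 mu L.
Parse right to left (heavy = foot alone; LL = one foot; stranded L unfooted): (ska.ˈgum) (ˈme:) (ˈka:) da (man.ˈbom) (med.ˈmu).
Foot heads: 2, 3, 4, 7, 9.
Primary stress on the leftmost head = syllable 2.
Primary stress: syllable 2 → ska.ˈgum.me:.ka:.da.man.bom.med.mu.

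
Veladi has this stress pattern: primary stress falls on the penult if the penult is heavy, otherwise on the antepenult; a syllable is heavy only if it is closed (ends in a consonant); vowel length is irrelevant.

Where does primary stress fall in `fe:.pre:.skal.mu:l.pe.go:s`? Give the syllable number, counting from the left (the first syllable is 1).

Weights: 4 mu:l H, 5 pe L, 6 go:s H.
The penult (syllable 5, pe) is light, so stress falls on the antepenult (syllable 4, mu:l).
Primary stress: syllable 4 → fe:.pre:.skal.ˈmu:l.pe.go:s.

4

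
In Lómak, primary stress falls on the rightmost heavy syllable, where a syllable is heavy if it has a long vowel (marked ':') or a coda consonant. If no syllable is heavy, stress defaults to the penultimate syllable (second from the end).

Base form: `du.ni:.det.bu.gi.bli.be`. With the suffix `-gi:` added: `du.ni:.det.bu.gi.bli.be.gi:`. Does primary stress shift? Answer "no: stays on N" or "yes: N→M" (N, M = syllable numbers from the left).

Base `du.ni:.det.bu.gi.bli.be` (7 syllables):
  Weights: 1 du L, 2 ni: H, 3 det H, 4 bu L, 5 gi L, 6 bli L, 7 be L.
  Heavy syllables in the domain: 2, 3. The rightmost is syllable 3 (det).
  → primary stress on syllable 3.
Suffixed `du.ni:.det.bu.gi.bli.be.gi:` (8 syllables):
  Weights: 1 du L, 2 ni: H, 3 det H, 4 bu L, 5 gi L, 6 bli L, 7 be L, 8 gi: H.
  Heavy syllables in the domain: 2, 3, 8. The rightmost is syllable 8 (gi:).
  → primary stress on syllable 8.

yes: 3→8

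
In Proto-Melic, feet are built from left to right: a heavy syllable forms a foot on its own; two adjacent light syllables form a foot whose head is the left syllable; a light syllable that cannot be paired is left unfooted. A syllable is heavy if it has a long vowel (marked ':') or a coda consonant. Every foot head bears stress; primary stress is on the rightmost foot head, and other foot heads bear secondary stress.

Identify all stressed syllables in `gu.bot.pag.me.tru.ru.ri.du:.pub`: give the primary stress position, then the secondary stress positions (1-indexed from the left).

Weights: 1 gu L, 2 bot H, 3 pag H, 4 me L, 5 tru L, 6 ru L, 7 ri L, 8 du: H, 9 pub H.
Parse left to right (heavy = foot alone; LL = one foot; stranded L unfooted): gu (ˈbot) (ˈpag) (ˈme.tru) (ˈru.ri) (ˈdu:) (ˈpub).
Foot heads: 2, 3, 4, 6, 8, 9.
Primary stress on the rightmost head = syllable 9.
Secondary stress on 2, 3, 4, 6, 8: gu.ˌbot.ˌpag.ˌme.tru.ˌru.ri.ˌdu:.ˈpub.

primary 9, secondary 2, 3, 4, 6, 8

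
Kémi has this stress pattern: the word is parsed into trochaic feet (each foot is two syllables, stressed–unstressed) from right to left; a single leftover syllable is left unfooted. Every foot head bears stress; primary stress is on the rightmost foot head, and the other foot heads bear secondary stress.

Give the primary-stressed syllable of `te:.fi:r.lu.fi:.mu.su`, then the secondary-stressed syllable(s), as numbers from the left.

primary 5, secondary 1, 3

Parse right to left into trochaic (ˈσσ) feet: (ˈte:.fi:r) (ˈlu.fi:) (ˈmu.su).
Foot heads (stressed positions): 1, 3, 5.
End Rule Rightmost: primary stress on the rightmost head = syllable 5.
Secondary stress on 1, 3: ˌte:.fi:r.ˌlu.fi:.ˈmu.su.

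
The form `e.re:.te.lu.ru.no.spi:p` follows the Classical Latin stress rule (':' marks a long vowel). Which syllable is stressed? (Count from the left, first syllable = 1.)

Classical Latin: stress the penult if heavy (long vowel or closed), else the antepenult.
Weights: 5 ru L, 6 no L, 7 spi:p H.
The penult (syllable 6, no) is light, so stress falls on the antepenult (syllable 5, ru).
Stress on syllable 5: e.re:.te.lu.ˈru.no.spi:p.

5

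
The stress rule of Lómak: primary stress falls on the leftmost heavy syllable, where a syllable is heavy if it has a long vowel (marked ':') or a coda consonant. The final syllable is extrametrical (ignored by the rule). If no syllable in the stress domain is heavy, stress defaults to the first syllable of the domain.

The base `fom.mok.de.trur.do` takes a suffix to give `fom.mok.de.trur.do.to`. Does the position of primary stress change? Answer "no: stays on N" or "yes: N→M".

Base `fom.mok.de.trur.do` (5 syllables):
  The final syllable (5, do) is extrametrical; the stress domain is syllables 1–4.
  Weights: 1 fom H, 2 mok H, 3 de L, 4 trur H.
  Heavy syllables in the domain: 1, 2, 4. The leftmost is syllable 1 (fom).
  → primary stress on syllable 1.
Suffixed `fom.mok.de.trur.do.to` (6 syllables):
  The final syllable (6, to) is extrametrical; the stress domain is syllables 1–5.
  Weights: 1 fom H, 2 mok H, 3 de L, 4 trur H, 5 do L.
  Heavy syllables in the domain: 1, 2, 4. The leftmost is syllable 1 (fom).
  → primary stress on syllable 1.

no: stays on 1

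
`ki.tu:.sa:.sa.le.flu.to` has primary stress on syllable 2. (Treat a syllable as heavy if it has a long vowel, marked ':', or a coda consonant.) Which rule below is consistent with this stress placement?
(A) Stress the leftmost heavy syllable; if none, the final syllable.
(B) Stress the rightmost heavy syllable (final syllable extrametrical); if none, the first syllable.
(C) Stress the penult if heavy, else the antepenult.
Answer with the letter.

A

Rule A → syllable 2 ✓.
Rule B → syllable 3 (observed: 2).
Rule C → syllable 5 (observed: 2).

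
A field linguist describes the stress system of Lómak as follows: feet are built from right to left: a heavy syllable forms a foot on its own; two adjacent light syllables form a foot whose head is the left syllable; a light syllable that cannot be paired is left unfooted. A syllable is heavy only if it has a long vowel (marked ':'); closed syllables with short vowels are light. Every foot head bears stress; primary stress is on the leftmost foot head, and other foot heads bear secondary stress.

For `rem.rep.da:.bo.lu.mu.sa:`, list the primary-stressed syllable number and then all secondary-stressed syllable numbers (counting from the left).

primary 1, secondary 3, 5, 7

Weights: 1 rem L, 2 rep L, 3 da: H, 4 bo L, 5 lu L, 6 mu L, 7 sa: H.
Parse right to left (heavy = foot alone; LL = one foot; stranded L unfooted): (ˈrem.rep) (ˈda:) bo (ˈlu.mu) (ˈsa:).
Foot heads: 1, 3, 5, 7.
Primary stress on the leftmost head = syllable 1.
Secondary stress on 3, 5, 7: ˈrem.rep.ˌda:.bo.ˌlu.mu.ˌsa:.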